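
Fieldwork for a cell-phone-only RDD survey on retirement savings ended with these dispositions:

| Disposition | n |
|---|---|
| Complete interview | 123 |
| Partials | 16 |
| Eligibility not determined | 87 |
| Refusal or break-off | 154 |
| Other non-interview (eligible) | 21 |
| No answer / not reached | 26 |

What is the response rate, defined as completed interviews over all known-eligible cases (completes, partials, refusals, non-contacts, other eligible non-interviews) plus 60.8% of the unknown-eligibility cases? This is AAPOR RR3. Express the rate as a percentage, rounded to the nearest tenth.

Top: 123
Determined eligible: 123 + 16 + 154 + 26 + 21 = 340
Eligible share of unknowns: 0.6080 × 87 = 52.90
Base: 340 + 52.90 = 392.90
RR3 = 123 / 392.90 = 0.3131

31.3%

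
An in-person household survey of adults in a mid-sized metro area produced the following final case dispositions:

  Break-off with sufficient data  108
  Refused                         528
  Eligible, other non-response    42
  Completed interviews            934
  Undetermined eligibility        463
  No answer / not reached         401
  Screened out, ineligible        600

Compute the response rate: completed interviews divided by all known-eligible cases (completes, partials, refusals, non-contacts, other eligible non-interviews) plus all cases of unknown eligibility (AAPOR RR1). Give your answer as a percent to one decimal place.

37.7%

Top = 934
Base = 934 + 108 + 528 + 401 + 42 + 463 = 2476
RR1 = 934 / 2476 = 0.3772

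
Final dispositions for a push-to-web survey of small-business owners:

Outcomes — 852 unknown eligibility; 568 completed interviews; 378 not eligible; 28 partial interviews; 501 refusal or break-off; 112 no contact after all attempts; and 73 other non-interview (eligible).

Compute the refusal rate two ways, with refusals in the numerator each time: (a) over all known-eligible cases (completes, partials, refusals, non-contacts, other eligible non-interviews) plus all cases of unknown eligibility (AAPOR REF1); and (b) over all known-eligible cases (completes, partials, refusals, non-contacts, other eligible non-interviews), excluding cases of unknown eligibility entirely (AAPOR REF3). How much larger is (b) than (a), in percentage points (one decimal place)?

15.6

Numerator → 501
Denominator → 568 + 28 + 501 + 112 + 73 + 852 = 2134
REF1 = 501 / 2134 = 0.2348
Denominator → 568 + 28 + 501 + 112 + 73 = 1282
REF3 = 501 / 1282 = 0.3908
Difference = 39.08 − 23.48 = 15.60 percentage points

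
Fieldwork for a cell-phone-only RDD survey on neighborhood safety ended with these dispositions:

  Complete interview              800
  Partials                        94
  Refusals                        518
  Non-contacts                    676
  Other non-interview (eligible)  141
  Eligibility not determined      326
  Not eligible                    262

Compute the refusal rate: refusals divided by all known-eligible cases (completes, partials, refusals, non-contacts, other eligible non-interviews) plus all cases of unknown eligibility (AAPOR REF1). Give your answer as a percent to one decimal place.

20.3%

Top = 518
Denominator = 800 + 94 + 518 + 676 + 141 + 326 = 2555
REF1 = 518 / 2555 = 0.2027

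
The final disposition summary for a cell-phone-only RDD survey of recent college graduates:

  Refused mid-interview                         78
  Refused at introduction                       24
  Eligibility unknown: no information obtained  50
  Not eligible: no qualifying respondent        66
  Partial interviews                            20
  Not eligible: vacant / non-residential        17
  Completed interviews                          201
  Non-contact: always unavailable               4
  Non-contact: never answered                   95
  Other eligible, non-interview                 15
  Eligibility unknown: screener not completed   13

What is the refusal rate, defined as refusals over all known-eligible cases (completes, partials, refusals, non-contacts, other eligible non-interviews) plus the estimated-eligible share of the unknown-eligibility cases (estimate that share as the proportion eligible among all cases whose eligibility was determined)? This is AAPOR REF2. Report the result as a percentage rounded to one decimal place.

20.8%

Refused = 24 + 78 = 102
No answer / not reached = 95 + 4 = 99
Unknown eligibility = 13 + 50 = 63
Ineligible = 66 + 17 = 83
Numerator → 102
Known eligible → 201 + 20 + 102 + 99 + 15 = 437
e = 437 / (437 + 83) = 437 / 520 = 0.8404
Estimated eligible among unknowns → 0.8404 × 63 = 52.95
Base → 437 + 52.95 = 489.95
REF2 = 102 / 489.95 = 0.2082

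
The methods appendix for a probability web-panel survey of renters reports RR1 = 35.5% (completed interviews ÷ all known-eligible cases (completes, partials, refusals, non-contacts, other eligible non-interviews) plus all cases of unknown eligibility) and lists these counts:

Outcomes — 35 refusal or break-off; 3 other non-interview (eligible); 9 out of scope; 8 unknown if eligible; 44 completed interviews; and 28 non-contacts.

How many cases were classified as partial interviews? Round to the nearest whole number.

RR1 = 44 / D = 0.355
D = 44 / 0.355 = 123.9
Remaining denominator categories sum to 118
partial interviews = 123.9 − 118 ≈ 6

6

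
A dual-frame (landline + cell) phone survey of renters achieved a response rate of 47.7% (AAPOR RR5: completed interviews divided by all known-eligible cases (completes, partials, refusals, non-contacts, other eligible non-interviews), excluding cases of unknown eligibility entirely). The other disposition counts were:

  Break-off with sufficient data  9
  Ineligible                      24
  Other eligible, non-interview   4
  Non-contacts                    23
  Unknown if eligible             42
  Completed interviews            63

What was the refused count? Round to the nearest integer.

33

RR5 = 63 / D = 0.477
D = 63 / 0.477 = 132.1
Remaining denominator categories sum to 99
refused = 132.1 − 99 ≈ 33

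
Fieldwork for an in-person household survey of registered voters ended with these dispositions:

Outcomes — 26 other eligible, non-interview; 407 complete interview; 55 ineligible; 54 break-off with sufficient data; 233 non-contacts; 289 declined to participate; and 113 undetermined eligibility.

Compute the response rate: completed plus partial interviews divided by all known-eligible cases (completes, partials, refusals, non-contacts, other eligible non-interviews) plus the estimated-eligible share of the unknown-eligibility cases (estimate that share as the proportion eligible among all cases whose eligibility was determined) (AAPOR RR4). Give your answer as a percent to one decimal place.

Top → 407 + 54 = 461
Determined eligible → 407 + 54 + 289 + 233 + 26 = 1009
e = 1009 / (1009 + 55) = 1009 / 1064 = 0.9483
Eligible share of unknowns → 0.9483 × 113 = 107.16
Base → 1009 + 107.16 = 1116.16
RR4 = 461 / 1116.16 = 0.4130

41.3%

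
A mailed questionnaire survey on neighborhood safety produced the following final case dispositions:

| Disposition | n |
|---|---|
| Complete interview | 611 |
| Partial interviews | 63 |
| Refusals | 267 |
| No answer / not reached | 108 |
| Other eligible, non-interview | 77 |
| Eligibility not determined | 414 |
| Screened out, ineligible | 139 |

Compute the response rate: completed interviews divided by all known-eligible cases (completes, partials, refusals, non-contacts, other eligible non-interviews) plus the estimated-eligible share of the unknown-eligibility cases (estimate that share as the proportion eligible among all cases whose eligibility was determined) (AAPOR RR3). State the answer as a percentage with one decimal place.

40.9%

Num: 611
Determined eligible: 611 + 63 + 267 + 108 + 77 = 1126
e = 1126 / (1126 + 139) = 1126 / 1265 = 0.8901
Estimated eligible among unknowns: 0.8901 × 414 = 368.50
Denom: 1126 + 368.50 = 1494.50
RR3 = 611 / 1494.50 = 0.4088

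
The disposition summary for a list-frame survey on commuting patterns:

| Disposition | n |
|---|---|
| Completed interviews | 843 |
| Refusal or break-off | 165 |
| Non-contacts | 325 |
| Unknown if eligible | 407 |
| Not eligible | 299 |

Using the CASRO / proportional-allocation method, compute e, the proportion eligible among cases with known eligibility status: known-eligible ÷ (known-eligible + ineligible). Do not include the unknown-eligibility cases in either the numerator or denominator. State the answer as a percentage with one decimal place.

81.7%

Known eligible = 843 + 165 + 325 = 1333
e = 1333 / (1333 + 299) = 1333 / 1632 = 0.8168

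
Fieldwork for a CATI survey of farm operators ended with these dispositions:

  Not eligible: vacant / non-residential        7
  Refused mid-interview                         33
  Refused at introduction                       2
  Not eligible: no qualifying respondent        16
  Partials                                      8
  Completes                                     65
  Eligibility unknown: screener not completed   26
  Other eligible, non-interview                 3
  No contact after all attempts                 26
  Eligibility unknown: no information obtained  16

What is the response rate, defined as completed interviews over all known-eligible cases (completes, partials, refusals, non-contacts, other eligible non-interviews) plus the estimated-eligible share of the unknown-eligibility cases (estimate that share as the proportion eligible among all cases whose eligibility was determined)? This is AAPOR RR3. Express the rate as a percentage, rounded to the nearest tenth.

Refusals = 2 + 33 = 35
Eligibility not determined = 26 + 16 = 42
Ineligible = 16 + 7 = 23
Top → 65
Determined eligible → 65 + 8 + 35 + 26 + 3 = 137
e = 137 / (137 + 23) = 137 / 160 = 0.8562
e × U → 0.8562 × 42 = 35.96
Base → 137 + 35.96 = 172.96
RR3 = 65 / 172.96 = 0.3758

37.6%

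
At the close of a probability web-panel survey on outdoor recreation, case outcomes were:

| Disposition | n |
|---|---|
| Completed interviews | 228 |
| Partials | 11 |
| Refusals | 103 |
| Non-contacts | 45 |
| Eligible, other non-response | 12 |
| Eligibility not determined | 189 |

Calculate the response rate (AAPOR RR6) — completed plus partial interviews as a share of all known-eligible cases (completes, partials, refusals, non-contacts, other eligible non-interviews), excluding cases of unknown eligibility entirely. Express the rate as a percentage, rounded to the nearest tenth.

Num → 228 + 11 = 239
Base → 228 + 11 + 103 + 45 + 12 = 399
RR6 = 239 / 399 = 0.5990

59.9%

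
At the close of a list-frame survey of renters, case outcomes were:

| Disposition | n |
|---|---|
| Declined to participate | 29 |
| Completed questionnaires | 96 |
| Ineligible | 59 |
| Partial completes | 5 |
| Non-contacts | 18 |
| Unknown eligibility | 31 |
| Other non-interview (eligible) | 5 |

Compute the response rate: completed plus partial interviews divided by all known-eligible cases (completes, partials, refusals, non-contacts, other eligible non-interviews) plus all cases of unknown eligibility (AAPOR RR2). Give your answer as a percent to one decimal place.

54.9%

Num: 96 + 5 = 101
Denominator: 96 + 5 + 29 + 18 + 5 + 31 = 184
RR2 = 101 / 184 = 0.5489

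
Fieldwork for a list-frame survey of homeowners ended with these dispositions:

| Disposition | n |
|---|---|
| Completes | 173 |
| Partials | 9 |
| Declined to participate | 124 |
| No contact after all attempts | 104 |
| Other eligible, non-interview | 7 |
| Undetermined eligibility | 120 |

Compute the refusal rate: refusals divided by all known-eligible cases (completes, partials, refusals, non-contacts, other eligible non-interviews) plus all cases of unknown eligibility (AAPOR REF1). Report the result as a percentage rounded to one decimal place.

Num = 124
Denominator = 173 + 9 + 124 + 104 + 7 + 120 = 537
REF1 = 124 / 537 = 0.2309

23.1%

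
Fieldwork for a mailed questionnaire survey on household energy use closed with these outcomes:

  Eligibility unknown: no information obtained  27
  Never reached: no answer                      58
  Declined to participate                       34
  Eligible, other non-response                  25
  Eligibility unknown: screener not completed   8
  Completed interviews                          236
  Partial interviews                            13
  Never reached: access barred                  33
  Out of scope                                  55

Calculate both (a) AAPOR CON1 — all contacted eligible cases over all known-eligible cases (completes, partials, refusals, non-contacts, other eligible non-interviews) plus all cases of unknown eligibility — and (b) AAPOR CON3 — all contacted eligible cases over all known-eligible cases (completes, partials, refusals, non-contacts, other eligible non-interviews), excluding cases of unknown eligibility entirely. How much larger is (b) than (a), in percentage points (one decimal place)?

Non-contacts = 58 + 33 = 91
Eligibility not determined = 8 + 27 = 35
Numerator = 236 + 13 + 34 + 25 = 308
Denom = 236 + 13 + 34 + 91 + 25 + 35 = 434
CON1 = 308 / 434 = 0.7097
Denom = 236 + 13 + 34 + 91 + 25 = 399
CON3 = 308 / 399 = 0.7719
Difference = 77.19 − 70.97 = 6.22 percentage points

6.2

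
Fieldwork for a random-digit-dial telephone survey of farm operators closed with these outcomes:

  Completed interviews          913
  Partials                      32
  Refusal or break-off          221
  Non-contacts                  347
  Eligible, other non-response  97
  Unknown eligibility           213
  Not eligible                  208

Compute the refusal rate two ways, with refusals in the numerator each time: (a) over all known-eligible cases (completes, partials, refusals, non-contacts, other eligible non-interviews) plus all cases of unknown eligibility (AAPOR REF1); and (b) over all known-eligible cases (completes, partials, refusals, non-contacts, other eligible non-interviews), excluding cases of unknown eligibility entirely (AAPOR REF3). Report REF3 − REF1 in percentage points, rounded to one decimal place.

1.6

Numerator = 221
Denom = 913 + 32 + 221 + 347 + 97 + 213 = 1823
REF1 = 221 / 1823 = 0.1212
Denom = 913 + 32 + 221 + 347 + 97 = 1610
REF3 = 221 / 1610 = 0.1373
Difference = 13.73 − 12.12 = 1.61 percentage points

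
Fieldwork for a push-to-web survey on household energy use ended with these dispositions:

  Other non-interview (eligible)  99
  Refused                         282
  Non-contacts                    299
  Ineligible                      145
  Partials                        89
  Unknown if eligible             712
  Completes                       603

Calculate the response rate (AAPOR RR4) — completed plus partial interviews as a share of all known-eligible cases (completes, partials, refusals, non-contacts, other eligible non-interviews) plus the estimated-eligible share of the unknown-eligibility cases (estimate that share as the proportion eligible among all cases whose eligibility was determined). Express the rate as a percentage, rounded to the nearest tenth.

34.3%

Top = 603 + 89 = 692
Known eligible = 603 + 89 + 282 + 299 + 99 = 1372
e = 1372 / (1372 + 145) = 1372 / 1517 = 0.9044
Eligible share of unknowns = 0.9044 × 712 = 643.93
Denom = 1372 + 643.93 = 2015.93
RR4 = 692 / 2015.93 = 0.3433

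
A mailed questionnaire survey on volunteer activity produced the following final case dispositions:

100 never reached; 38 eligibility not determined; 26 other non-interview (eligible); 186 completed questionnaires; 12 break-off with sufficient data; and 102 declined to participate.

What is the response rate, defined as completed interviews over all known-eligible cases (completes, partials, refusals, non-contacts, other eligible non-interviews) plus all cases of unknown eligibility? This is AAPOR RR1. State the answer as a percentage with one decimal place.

Num: 186
Base: 186 + 12 + 102 + 100 + 26 + 38 = 464
RR1 = 186 / 464 = 0.4009

40.1%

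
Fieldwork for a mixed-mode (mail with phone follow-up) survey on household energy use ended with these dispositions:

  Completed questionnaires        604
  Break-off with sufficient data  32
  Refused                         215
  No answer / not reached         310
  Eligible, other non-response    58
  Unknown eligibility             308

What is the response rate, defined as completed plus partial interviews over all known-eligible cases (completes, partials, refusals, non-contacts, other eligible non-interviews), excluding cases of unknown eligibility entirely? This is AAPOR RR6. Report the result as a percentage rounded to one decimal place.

52.2%

Top → 604 + 32 = 636
Base → 604 + 32 + 215 + 310 + 58 = 1219
RR6 = 636 / 1219 = 0.5217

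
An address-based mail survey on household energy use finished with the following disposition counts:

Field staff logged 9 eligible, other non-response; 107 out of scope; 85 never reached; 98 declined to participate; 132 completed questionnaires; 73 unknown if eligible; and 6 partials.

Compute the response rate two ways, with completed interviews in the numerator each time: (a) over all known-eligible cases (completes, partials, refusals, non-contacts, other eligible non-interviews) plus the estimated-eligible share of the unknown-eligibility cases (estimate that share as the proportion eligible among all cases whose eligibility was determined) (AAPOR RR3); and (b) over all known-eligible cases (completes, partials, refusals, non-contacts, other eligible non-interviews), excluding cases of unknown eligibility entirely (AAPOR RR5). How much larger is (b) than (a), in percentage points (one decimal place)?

Num → 132
Eligible (known) → 132 + 6 + 98 + 85 + 9 = 330
e = 330 / (330 + 107) = 330 / 437 = 0.7551
Eligible share of unknowns → 0.7551 × 73 = 55.12
Denom → 330 + 55.12 = 385.12
RR3 = 132 / 385.12 = 0.3428
Denom → 132 + 6 + 98 + 85 + 9 = 330
RR5 = 132 / 330 = 0.4000
Difference = 40.00 − 34.28 = 5.72 percentage points

5.7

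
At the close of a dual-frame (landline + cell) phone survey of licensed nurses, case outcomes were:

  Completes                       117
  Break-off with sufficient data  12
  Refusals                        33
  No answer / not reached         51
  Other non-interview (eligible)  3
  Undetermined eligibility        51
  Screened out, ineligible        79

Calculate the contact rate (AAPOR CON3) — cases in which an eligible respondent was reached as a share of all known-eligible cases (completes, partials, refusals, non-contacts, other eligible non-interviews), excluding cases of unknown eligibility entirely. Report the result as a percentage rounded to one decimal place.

Numerator = 117 + 12 + 33 + 3 = 165
Base = 117 + 12 + 33 + 51 + 3 = 216
CON3 = 165 / 216 = 0.7639

76.4%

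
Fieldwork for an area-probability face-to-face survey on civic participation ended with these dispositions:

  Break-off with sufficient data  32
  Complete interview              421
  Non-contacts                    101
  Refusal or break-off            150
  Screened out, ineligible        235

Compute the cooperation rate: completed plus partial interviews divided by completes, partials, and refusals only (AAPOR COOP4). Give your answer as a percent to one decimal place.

75.1%

Numerator = 421 + 32 = 453
Base = 421 + 32 + 150 = 603
COOP4 = 453 / 603 = 0.7512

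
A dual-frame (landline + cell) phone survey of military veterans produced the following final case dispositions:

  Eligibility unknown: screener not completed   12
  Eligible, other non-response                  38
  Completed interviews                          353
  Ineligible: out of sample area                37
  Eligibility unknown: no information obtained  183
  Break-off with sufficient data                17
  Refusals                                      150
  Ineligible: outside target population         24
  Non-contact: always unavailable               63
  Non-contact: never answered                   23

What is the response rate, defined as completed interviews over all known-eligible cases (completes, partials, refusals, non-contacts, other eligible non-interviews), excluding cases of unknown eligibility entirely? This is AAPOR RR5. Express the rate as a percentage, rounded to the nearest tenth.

54.8%

No answer / not reached = 23 + 63 = 86
Unknown if eligible = 12 + 183 = 195
Screened out, ineligible = 24 + 37 = 61
Top = 353
Base = 353 + 17 + 150 + 86 + 38 = 644
RR5 = 353 / 644 = 0.5481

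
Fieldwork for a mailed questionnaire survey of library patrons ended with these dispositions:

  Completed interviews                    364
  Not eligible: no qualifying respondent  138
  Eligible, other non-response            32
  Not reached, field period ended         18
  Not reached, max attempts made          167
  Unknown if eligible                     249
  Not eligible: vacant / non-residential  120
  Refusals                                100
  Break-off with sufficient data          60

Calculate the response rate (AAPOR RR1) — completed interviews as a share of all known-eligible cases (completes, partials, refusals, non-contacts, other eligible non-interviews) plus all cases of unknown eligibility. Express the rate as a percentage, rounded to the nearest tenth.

Never reached = 18 + 167 = 185
Ineligible = 138 + 120 = 258
Num → 364
Base → 364 + 60 + 100 + 185 + 32 + 249 = 990
RR1 = 364 / 990 = 0.3677

36.8%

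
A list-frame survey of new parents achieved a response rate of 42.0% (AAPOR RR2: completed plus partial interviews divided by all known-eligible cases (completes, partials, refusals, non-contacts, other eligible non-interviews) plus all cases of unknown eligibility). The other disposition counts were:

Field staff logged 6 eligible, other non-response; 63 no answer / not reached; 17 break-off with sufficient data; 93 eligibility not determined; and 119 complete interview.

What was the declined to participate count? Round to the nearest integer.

26

Num = 119 + 17 = 136
RR2 = 136 / D = 0.420
D = 136 / 0.420 = 323.8
Rest of base = 298
declined to participate = 323.8 − 298 ≈ 26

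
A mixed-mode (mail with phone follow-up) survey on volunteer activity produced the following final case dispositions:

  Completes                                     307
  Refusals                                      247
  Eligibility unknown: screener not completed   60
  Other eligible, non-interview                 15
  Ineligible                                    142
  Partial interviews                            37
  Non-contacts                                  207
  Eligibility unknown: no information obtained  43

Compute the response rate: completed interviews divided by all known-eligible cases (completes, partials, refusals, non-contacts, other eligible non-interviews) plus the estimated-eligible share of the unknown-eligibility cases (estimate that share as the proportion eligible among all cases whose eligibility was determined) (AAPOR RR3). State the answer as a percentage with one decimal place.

34.1%

Unknown eligibility = 60 + 43 = 103
Numerator → 307
Determined eligible → 307 + 37 + 247 + 207 + 15 = 813
e = 813 / (813 + 142) = 813 / 955 = 0.8513
Eligible share of unknowns → 0.8513 × 103 = 87.68
Base → 813 + 87.68 = 900.68
RR3 = 307 / 900.68 = 0.3409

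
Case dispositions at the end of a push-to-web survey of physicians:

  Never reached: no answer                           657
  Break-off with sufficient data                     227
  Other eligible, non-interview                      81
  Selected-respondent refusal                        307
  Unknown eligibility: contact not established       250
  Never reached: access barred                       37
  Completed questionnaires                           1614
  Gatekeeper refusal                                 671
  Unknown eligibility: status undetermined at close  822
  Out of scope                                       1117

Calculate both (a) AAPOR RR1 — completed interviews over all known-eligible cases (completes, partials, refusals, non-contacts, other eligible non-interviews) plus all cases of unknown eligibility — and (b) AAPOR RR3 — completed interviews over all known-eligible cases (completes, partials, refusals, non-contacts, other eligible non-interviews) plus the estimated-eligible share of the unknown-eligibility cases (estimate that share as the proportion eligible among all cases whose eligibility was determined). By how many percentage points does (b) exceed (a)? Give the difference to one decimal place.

Refusals = 671 + 307 = 978
Non-contacts = 657 + 37 = 694
Undetermined eligibility = 250 + 822 = 1072
Num = 1614
Denom = 1614 + 227 + 978 + 694 + 81 + 1072 = 4666
RR1 = 1614 / 4666 = 0.3459
Determined eligible = 1614 + 227 + 978 + 694 + 81 = 3594
e = 3594 / (3594 + 1117) = 3594 / 4711 = 0.7629
e × U = 0.7629 × 1072 = 817.83
Denom = 3594 + 817.83 = 4411.83
RR3 = 1614 / 4411.83 = 0.3658
Difference = 36.58 − 34.59 = 1.99 percentage points

2.0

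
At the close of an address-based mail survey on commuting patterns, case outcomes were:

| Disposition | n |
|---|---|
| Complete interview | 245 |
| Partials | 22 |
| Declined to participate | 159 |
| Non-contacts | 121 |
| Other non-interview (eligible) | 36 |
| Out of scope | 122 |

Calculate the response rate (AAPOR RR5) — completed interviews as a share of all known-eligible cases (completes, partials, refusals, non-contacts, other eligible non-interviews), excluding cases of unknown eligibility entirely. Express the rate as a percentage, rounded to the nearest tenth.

42.0%

Numerator: 245
Base: 245 + 22 + 159 + 121 + 36 = 583
RR5 = 245 / 583 = 0.4202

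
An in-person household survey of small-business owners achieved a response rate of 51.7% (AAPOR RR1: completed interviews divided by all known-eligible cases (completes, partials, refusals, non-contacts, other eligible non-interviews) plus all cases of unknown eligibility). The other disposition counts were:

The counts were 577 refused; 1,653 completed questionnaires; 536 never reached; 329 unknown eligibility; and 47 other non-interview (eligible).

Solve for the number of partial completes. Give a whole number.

55

RR1 = 1653 / D = 0.517
D = 1653 / 0.517 = 3197.3
Rest of base = 3142
partial completes = 3197.3 − 3142 ≈ 55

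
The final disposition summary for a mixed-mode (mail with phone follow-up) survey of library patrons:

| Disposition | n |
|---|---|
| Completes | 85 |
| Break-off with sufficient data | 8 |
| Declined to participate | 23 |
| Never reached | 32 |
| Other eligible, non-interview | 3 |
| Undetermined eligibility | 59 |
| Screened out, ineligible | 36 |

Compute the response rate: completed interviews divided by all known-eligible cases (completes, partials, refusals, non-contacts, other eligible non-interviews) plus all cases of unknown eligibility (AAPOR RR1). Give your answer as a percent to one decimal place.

40.5%

Numerator = 85
Denominator = 85 + 8 + 23 + 32 + 3 + 59 = 210
RR1 = 85 / 210 = 0.4048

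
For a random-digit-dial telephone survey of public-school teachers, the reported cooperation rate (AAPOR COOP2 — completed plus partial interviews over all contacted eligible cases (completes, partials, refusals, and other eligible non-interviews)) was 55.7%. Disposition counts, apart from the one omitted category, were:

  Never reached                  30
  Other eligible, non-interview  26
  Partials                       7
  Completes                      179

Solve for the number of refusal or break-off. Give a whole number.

Top → 179 + 7 = 186
COOP2 = 186 / D = 0.557
D = 186 / 0.557 = 333.9
Rest of base = 212
refusal or break-off = 333.9 − 212 ≈ 122

122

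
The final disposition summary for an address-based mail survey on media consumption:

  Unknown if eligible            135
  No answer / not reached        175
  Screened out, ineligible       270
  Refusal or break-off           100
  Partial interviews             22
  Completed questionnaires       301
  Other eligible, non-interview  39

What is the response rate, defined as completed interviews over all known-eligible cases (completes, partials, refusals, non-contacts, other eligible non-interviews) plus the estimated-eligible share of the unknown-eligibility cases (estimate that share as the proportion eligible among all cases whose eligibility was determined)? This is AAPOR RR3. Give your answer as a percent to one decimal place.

Num → 301
Eligible (known) → 301 + 22 + 100 + 175 + 39 = 637
e = 637 / (637 + 270) = 637 / 907 = 0.7023
e × U → 0.7023 × 135 = 94.81
Denominator → 637 + 94.81 = 731.81
RR3 = 301 / 731.81 = 0.4113

41.1%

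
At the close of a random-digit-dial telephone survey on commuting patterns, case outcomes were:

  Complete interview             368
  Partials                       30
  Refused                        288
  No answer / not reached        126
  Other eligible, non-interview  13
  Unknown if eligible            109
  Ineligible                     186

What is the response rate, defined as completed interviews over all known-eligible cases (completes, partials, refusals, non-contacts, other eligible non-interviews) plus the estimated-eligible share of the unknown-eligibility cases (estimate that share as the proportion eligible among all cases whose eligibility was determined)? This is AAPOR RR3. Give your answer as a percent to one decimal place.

Num → 368
Known eligible → 368 + 30 + 288 + 126 + 13 = 825
e = 825 / (825 + 186) = 825 / 1011 = 0.8160
Estimated eligible among unknowns → 0.8160 × 109 = 88.94
Base → 825 + 88.94 = 913.94
RR3 = 368 / 913.94 = 0.4027

40.3%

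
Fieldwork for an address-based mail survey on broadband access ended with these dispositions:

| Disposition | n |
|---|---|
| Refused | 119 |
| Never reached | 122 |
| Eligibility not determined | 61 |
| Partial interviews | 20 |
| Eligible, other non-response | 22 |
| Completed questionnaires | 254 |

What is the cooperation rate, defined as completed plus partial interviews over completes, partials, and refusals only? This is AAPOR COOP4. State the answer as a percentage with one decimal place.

69.7%

Num → 254 + 20 = 274
Denom → 254 + 20 + 119 = 393
COOP4 = 274 / 393 = 0.6972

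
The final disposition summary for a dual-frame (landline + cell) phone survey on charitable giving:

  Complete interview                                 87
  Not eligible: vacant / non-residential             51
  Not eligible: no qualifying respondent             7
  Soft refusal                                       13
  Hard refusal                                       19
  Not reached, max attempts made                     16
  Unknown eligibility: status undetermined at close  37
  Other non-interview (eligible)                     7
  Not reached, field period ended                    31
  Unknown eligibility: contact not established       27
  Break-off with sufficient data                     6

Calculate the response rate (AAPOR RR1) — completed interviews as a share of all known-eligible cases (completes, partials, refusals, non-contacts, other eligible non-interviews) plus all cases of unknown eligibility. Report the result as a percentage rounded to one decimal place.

35.8%

Refusal or break-off = 19 + 13 = 32
No answer / not reached = 31 + 16 = 47
Unknown eligibility = 27 + 37 = 64
Ineligible = 7 + 51 = 58
Num → 87
Denominator → 87 + 6 + 32 + 47 + 7 + 64 = 243
RR1 = 87 / 243 = 0.3580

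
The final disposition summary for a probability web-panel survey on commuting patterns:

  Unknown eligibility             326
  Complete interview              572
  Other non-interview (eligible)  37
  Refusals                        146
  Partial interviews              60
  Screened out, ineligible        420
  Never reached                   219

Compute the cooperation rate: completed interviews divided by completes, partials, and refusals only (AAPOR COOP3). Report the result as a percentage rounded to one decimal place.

Numerator → 572
Denominator → 572 + 60 + 146 = 778
COOP3 = 572 / 778 = 0.7352

73.5%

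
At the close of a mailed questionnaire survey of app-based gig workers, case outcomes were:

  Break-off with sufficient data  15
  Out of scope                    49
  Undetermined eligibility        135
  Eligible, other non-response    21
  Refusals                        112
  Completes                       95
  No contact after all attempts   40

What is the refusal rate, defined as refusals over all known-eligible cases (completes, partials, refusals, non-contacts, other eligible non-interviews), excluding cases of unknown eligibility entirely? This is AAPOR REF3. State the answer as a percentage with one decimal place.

39.6%

Top = 112
Base = 95 + 15 + 112 + 40 + 21 = 283
REF3 = 112 / 283 = 0.3958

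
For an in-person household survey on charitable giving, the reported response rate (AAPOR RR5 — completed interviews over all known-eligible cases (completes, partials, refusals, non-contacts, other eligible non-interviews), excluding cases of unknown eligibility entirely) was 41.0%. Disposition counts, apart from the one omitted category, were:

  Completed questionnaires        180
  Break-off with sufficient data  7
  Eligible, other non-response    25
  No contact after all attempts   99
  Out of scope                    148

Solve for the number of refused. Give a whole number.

RR5 = 180 / D = 0.410
D = 180 / 0.410 = 439.0
Rest of base = 311
refused = 439.0 − 311 ≈ 128

128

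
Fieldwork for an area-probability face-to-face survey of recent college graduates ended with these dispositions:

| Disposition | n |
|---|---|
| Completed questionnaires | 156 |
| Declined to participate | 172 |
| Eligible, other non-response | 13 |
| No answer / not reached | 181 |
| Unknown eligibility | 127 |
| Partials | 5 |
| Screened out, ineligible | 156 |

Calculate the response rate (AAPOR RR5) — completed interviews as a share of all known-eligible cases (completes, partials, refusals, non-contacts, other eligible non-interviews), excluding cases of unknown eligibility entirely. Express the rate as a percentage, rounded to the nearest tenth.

29.6%

Numerator → 156
Denominator → 156 + 5 + 172 + 181 + 13 = 527
RR5 = 156 / 527 = 0.2960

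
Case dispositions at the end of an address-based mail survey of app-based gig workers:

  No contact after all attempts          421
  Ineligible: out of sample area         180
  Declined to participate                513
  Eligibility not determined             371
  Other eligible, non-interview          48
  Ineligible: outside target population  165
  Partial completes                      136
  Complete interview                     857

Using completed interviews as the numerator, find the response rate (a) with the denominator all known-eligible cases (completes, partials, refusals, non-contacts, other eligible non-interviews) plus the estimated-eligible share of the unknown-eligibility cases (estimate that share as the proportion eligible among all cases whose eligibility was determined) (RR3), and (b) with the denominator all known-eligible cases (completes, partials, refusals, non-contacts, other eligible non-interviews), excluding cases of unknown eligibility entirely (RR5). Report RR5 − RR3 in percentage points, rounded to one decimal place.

6.0

Out of scope = 165 + 180 = 345
Top → 857
Eligible (known) → 857 + 136 + 513 + 421 + 48 = 1975
e = 1975 / (1975 + 345) = 1975 / 2320 = 0.8513
Estimated eligible among unknowns → 0.8513 × 371 = 315.83
Denominator → 1975 + 315.83 = 2290.83
RR3 = 857 / 2290.83 = 0.3741
Denominator → 857 + 136 + 513 + 421 + 48 = 1975
RR5 = 857 / 1975 = 0.4339
Difference = 43.39 − 37.41 = 5.98 percentage points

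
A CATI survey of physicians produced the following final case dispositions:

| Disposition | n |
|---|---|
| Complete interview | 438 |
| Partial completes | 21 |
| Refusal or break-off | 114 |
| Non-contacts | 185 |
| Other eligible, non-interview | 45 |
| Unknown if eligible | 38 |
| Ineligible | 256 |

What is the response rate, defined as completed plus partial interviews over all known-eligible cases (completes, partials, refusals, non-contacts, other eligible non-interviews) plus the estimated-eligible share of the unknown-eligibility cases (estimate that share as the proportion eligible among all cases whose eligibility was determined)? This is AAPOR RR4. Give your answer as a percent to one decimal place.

Num = 438 + 21 = 459
Eligible (known) = 438 + 21 + 114 + 185 + 45 = 803
e = 803 / (803 + 256) = 803 / 1059 = 0.7583
Eligible share of unknowns = 0.7583 × 38 = 28.82
Base = 803 + 28.82 = 831.82
RR4 = 459 / 831.82 = 0.5518

55.2%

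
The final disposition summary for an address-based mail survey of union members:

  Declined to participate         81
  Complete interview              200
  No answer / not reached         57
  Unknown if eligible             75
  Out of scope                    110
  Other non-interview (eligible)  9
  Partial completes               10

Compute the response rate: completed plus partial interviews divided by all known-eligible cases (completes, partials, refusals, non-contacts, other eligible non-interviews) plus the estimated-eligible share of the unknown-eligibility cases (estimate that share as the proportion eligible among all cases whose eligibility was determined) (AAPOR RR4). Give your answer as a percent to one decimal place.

50.7%

Num → 200 + 10 = 210
Eligible (known) → 200 + 10 + 81 + 57 + 9 = 357
e = 357 / (357 + 110) = 357 / 467 = 0.7645
Eligible share of unknowns → 0.7645 × 75 = 57.34
Base → 357 + 57.34 = 414.34
RR4 = 210 / 414.34 = 0.5068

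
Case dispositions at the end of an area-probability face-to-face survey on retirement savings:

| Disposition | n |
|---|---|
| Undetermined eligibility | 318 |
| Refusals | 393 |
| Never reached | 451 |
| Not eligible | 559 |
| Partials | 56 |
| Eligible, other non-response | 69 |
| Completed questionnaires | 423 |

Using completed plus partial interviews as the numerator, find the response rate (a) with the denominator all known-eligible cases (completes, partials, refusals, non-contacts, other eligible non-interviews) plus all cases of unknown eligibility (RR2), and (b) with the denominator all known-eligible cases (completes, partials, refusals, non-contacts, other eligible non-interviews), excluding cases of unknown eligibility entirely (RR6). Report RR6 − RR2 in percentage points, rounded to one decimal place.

Num → 423 + 56 = 479
Base → 423 + 56 + 393 + 451 + 69 + 318 = 1710
RR2 = 479 / 1710 = 0.2801
Base → 423 + 56 + 393 + 451 + 69 = 1392
RR6 = 479 / 1392 = 0.3441
Difference = 34.41 − 28.01 = 6.40 percentage points

6.4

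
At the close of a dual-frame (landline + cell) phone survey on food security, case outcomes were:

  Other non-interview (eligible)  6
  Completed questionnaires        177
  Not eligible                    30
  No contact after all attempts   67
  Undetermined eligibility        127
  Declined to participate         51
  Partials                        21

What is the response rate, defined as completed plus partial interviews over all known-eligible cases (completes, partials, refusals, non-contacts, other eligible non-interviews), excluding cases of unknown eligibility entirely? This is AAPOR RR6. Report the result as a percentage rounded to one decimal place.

Num: 177 + 21 = 198
Denom: 177 + 21 + 51 + 67 + 6 = 322
RR6 = 198 / 322 = 0.6149

61.5%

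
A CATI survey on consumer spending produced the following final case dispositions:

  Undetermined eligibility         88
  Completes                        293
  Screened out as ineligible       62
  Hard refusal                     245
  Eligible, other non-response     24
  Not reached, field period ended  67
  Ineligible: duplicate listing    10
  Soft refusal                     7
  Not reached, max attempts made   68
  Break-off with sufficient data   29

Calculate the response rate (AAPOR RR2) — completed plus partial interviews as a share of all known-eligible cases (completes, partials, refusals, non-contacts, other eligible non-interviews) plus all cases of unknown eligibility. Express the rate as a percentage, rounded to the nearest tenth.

39.2%

Refusal or break-off = 245 + 7 = 252
Non-contacts = 67 + 68 = 135
Out of scope = 62 + 10 = 72
Numerator → 293 + 29 = 322
Base → 293 + 29 + 252 + 135 + 24 + 88 = 821
RR2 = 322 / 821 = 0.3922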